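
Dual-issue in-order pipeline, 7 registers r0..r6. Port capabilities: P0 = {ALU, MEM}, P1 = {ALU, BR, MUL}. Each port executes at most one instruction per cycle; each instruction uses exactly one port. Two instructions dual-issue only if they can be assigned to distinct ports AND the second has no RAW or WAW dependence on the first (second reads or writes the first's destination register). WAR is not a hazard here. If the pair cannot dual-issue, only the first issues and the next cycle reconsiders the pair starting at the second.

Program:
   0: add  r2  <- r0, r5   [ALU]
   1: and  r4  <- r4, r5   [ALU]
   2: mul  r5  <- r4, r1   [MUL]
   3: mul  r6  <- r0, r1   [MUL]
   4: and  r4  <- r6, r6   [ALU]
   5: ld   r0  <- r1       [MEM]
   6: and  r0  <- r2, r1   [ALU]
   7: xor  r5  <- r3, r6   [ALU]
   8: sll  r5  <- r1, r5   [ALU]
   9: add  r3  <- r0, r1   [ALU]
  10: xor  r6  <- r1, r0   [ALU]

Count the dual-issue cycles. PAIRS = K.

PAIRS = 4

c0: i0&i1 add/and  pair
c1: i2 mul  no-port MUL/MUL
c2: i3 mul  RAW r6
c3: i4&i5 and/ld  pair
c4: i6&i7 and/xor  pair
c5: i8&i9 sll/add  pair
c6: i10 xor  tail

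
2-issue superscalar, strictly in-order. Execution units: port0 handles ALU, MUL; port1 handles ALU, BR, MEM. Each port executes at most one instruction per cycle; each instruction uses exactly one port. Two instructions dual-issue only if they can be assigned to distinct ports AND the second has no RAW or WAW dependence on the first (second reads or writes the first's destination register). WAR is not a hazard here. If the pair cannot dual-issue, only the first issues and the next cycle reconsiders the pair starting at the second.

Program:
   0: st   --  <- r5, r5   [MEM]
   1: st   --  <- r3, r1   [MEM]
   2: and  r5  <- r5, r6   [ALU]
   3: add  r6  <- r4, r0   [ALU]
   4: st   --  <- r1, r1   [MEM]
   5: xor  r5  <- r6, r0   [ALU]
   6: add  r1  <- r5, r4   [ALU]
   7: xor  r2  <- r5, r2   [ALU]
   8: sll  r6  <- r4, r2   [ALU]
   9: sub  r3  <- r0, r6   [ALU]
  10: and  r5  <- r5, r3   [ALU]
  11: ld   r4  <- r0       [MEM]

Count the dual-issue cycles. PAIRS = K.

PAIRS = 4

#0 head=0: st.MEM i0 no-port MEM/MEM
#1 head=1: st.MEM/and.ALU i1+i2 dual
#2 head=3: add.ALU/st.MEM i3+i4 dual
#3 head=5: xor.ALU i5 RAW r5
#4 head=6: add.ALU/xor.ALU i6+i7 dual
#5 head=8: sll.ALU i8 RAW r6
#6 head=9: sub.ALU i9 RAW r3
#7 head=10: and.ALU/ld.MEM i10+i11 dual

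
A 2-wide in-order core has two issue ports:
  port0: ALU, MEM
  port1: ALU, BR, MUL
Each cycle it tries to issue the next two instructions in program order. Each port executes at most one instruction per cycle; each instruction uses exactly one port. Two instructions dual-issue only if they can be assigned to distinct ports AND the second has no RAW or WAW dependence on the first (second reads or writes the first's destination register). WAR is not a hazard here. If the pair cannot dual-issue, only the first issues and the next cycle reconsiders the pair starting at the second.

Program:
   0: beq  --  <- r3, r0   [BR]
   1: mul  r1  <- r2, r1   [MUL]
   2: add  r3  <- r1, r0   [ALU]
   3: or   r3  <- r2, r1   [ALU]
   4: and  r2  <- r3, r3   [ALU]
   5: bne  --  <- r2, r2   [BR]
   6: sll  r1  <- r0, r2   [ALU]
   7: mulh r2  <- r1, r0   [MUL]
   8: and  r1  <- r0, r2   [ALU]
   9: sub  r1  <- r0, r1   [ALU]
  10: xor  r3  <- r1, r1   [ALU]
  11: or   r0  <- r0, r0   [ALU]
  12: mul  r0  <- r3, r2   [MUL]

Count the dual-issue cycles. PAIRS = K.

PAIRS = 2

0. beq.BR @i0  | no-port BR/MUL
1. mul.MUL @i1  | RAW r1
2. add.ALU @i2  | WAW r3
3. or.ALU @i3  | RAW r3
4. and.ALU @i4  | RAW r2
5. bne.BR+sll.ALU @i5,i6  | pair
6. mulh.MUL @i7  | RAW r2
7. and.ALU @i8  | RAW+WAW r1
8. sub.ALU @i9  | RAW r1
9. xor.ALU+or.ALU @i10,i11  | pair
10. mul.MUL @i12  | tail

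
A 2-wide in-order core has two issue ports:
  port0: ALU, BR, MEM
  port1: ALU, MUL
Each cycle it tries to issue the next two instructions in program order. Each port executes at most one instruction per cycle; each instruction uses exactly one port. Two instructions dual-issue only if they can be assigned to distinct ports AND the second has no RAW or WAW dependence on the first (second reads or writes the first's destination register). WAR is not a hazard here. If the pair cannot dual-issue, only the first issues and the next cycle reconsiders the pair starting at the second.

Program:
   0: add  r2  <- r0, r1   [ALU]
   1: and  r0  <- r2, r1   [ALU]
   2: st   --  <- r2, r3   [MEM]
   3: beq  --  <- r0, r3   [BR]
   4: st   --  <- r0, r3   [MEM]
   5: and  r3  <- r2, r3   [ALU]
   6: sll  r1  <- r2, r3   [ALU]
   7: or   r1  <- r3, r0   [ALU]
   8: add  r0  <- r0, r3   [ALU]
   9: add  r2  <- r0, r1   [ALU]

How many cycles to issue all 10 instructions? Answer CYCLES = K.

CYCLES = 7

0. add @i0  | RAW r2
1. and+st @i1+i2  | pair
2. beq @i3  | no-port BR/MEM
3. st+and @i4+i5  | pair
4. sll @i6  | WAW r1
5. or+add @i7+i8  | pair
6. add @i9  | tail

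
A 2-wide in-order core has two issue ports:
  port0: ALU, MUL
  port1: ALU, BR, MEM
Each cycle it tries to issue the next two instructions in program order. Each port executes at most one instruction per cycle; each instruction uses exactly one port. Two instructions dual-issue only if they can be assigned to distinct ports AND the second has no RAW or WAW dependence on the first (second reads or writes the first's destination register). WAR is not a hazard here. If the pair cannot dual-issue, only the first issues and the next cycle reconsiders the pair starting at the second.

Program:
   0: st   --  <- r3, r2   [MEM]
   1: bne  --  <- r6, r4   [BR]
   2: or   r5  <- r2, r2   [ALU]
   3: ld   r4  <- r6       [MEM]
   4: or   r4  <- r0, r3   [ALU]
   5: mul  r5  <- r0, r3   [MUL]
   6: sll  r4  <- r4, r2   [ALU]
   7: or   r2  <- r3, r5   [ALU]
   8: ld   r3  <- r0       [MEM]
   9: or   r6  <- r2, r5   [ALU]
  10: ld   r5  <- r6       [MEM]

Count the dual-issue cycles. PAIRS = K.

PAIRS = 4

0. st.MEM @i0  | no-port MEM/BR
1. bne.BR or.ALU @i1/i2  | 2-wide
2. ld.MEM @i3  | WAW r4
3. or.ALU mul.MUL @i4/i5  | 2-wide
4. sll.ALU or.ALU @i6/i7  | 2-wide
5. ld.MEM or.ALU @i8/i9  | 2-wide
6. ld.MEM @i10  | tail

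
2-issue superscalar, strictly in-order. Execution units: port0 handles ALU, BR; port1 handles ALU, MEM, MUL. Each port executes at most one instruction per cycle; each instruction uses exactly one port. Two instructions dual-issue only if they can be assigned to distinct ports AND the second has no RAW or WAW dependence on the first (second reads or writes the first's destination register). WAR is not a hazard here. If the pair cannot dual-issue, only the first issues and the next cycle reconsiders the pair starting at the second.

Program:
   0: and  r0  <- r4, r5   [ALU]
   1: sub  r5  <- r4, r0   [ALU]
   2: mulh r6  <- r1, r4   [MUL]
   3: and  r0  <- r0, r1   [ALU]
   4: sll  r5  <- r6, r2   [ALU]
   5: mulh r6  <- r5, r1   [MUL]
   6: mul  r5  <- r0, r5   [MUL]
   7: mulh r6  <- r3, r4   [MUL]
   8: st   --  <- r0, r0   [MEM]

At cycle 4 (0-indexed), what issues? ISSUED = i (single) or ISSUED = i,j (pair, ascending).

0. and @i0  | RAW r0
1. sub;mulh @i1&i2  | 2-wide
2. and;sll @i3&i4  | 2-wide
3. mulh @i5  | no-port MUL/MUL
4. mul @i6  | no-port MUL/MUL
5. mulh @i7  | no-port MUL/MEM
6. st @i8  | tail

ISSUED = 6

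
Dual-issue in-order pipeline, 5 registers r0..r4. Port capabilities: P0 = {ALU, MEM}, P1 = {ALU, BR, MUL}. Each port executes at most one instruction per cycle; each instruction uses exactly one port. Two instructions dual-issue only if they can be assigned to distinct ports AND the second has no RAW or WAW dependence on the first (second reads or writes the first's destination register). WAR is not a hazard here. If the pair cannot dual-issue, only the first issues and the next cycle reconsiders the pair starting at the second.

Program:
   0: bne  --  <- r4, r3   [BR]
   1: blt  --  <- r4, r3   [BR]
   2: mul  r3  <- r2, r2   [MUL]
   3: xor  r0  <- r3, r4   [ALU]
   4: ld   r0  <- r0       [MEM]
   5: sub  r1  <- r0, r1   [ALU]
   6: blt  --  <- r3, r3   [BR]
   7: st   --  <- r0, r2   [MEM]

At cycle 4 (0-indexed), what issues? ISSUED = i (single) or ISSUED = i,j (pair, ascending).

ISSUED = 4

0. bne.BR @i0  | no-port BR/BR
1. blt.BR @i1  | no-port BR/MUL
2. mul.MUL @i2  | RAW r3
3. xor.ALU @i3  | RAW+WAW r0
4. ld.MEM @i4  | RAW r0
5. sub.ALU;blt.BR @i5,i6  | dual
6. st.MEM @i7  | tail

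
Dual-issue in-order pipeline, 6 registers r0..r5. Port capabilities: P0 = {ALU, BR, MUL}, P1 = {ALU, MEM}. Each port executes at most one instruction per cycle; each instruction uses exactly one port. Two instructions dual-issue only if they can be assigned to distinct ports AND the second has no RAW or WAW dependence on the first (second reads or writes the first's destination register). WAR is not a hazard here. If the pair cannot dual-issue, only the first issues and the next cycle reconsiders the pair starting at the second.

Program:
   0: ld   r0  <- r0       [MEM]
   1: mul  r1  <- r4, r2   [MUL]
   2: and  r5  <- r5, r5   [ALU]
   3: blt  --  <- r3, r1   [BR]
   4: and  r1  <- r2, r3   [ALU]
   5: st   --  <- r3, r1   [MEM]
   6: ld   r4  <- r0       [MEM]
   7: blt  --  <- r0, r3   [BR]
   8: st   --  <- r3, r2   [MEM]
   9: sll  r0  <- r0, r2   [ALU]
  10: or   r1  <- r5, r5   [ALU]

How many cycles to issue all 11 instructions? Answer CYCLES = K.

[0] i0,i1  ld.MEM/mul.MUL  -- 2-wide
[1] i2,i3  and.ALU/blt.BR  -- 2-wide
[2] i4  and.ALU  -- RAW r1
[3] i5  st.MEM  -- no-port MEM/MEM
[4] i6,i7  ld.MEM/blt.BR  -- 2-wide
[5] i8,i9  st.MEM/sll.ALU  -- 2-wide
[6] i10  or.ALU  -- tail

CYCLES = 7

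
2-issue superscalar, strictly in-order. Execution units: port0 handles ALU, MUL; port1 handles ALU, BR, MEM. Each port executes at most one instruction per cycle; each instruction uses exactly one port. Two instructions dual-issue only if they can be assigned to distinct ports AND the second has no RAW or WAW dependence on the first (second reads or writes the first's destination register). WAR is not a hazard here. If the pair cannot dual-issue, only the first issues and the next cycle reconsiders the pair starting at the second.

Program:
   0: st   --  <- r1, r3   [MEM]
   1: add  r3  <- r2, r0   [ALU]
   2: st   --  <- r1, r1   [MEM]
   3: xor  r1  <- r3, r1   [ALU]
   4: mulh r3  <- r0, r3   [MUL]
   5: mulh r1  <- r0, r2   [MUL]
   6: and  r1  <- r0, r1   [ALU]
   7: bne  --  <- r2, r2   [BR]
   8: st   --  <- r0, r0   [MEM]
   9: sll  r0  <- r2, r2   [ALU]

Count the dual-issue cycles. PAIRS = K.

PAIRS = 4

[0] i0&i1  st.MEM add.ALU  -- 2-wide
[1] i2&i3  st.MEM xor.ALU  -- 2-wide
[2] i4  mulh.MUL  -- no-port MUL/MUL
[3] i5  mulh.MUL  -- RAW+WAW r1
[4] i6&i7  and.ALU bne.BR  -- 2-wide
[5] i8&i9  st.MEM sll.ALU  -- 2-wide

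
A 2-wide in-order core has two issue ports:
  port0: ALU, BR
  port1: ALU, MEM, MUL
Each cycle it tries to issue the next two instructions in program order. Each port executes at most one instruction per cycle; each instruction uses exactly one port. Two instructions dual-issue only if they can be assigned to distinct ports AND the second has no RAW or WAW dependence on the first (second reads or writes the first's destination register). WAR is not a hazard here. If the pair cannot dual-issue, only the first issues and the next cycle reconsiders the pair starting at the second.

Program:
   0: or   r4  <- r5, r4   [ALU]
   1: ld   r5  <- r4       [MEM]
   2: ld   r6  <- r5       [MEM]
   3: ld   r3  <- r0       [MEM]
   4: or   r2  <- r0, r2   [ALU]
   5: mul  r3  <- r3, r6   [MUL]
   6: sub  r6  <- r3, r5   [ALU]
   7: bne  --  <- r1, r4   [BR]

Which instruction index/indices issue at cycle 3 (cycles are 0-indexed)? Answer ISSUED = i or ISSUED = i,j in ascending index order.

ISSUED = 3,4

0. or.ALU @i0  | RAW r4
1. ld.MEM @i1  | no-port MEM/MEM
2. ld.MEM @i2  | no-port MEM/MEM
3. ld.MEM;or.ALU @i3+i4  | pair
4. mul.MUL @i5  | RAW r3
5. sub.ALU;bne.BR @i6+i7  | pair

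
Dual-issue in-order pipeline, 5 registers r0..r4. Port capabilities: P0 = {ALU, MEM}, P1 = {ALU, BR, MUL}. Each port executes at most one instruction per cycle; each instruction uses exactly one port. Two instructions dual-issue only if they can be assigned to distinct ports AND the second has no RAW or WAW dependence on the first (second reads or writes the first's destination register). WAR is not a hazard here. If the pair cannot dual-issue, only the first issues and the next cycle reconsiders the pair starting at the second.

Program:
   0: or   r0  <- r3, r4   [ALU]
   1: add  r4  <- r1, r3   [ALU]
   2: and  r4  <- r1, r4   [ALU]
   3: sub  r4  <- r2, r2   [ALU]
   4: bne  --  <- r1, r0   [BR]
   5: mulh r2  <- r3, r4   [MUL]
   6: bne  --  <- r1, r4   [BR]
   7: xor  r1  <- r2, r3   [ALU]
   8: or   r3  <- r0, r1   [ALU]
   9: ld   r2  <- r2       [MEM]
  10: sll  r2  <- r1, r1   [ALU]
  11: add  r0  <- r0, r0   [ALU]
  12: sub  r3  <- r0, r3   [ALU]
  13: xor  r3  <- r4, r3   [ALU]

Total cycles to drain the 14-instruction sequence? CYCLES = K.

CYCLES = 9

0. or+add @i0,i1  | dual
1. and @i2  | WAW r4
2. sub+bne @i3,i4  | dual
3. mulh @i5  | no-port MUL/BR
4. bne+xor @i6,i7  | dual
5. or+ld @i8,i9  | dual
6. sll+add @i10,i11  | dual
7. sub @i12  | RAW+WAW r3
8. xor @i13  | tail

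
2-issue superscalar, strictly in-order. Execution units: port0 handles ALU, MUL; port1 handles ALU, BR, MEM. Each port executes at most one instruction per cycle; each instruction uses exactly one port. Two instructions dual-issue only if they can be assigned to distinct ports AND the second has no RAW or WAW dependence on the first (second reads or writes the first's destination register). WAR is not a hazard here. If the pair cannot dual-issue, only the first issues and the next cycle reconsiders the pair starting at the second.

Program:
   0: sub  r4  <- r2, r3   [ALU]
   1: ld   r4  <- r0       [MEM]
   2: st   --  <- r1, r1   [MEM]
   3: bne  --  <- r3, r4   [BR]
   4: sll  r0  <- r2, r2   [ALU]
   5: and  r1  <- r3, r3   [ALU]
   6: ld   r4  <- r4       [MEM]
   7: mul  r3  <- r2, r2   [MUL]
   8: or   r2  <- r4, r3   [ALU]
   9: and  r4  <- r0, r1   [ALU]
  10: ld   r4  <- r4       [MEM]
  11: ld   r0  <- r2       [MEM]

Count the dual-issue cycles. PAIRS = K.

[0] i0  sub  -- WAW r4
[1] i1  ld  -- no-port MEM/MEM
[2] i2  st  -- no-port MEM/BR
[3] i3/i4  bne+sll  -- 2-wide
[4] i5/i6  and+ld  -- 2-wide
[5] i7  mul  -- RAW r3
[6] i8/i9  or+and  -- 2-wide
[7] i10  ld  -- no-port MEM/MEM
[8] i11  ld  -- tail

PAIRS = 3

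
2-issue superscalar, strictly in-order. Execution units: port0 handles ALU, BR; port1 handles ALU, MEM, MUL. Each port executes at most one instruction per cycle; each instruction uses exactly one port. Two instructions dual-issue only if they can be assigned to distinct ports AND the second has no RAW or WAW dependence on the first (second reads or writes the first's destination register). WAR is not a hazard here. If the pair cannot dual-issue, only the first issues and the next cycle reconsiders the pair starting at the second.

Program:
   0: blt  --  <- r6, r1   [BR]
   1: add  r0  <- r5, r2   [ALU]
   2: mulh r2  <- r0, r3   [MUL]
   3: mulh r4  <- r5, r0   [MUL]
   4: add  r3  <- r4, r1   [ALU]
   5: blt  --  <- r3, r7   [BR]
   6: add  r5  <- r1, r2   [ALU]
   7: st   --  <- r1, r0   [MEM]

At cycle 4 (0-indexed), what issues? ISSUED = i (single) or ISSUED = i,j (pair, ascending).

ISSUED = 5,6

t=0 i0+i1:blt.BR;add.ALU ; pair
t=1 i2:mulh.MUL ; no-port MUL/MUL
t=2 i3:mulh.MUL ; RAW r4
t=3 i4:add.ALU ; RAW r3
t=4 i5+i6:blt.BR;add.ALU ; pair
t=5 i7:st.MEM ; tail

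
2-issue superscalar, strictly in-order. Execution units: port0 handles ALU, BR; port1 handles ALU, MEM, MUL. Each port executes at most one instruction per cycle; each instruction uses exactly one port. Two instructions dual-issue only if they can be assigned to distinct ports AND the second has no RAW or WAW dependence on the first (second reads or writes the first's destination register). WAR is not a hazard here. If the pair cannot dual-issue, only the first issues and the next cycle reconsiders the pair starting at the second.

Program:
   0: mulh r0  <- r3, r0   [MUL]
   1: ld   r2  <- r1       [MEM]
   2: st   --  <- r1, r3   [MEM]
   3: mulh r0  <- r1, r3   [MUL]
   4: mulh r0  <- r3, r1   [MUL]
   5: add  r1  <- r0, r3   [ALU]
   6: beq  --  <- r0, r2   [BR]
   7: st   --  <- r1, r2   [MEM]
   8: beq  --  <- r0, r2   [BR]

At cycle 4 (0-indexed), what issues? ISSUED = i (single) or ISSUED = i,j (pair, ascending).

[0] i0  mulh.MUL  -- no-port MUL/MEM
[1] i1  ld.MEM  -- no-port MEM/MEM
[2] i2  st.MEM  -- no-port MEM/MUL
[3] i3  mulh.MUL  -- no-port MUL/MUL
[4] i4  mulh.MUL  -- RAW r0
[5] i5/i6  add.ALU+beq.BR  -- 2-wide
[6] i7/i8  st.MEM+beq.BR  -- 2-wide

ISSUED = 4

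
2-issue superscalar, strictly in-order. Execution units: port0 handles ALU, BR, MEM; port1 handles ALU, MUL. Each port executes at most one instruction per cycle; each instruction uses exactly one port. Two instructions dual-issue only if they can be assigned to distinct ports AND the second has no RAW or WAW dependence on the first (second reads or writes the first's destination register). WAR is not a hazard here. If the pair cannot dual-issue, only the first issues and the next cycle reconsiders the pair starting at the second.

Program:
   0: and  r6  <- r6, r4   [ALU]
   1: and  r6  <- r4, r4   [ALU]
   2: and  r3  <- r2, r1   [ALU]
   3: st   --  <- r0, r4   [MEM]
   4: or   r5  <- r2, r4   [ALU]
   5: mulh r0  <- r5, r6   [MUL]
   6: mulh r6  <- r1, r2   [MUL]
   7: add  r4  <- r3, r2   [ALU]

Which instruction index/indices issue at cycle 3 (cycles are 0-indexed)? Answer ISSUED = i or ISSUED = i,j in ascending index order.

ISSUED = 5

t=0 i0:and ; WAW r6
t=1 i1&i2:and/and ; 2-wide
t=2 i3&i4:st/or ; 2-wide
t=3 i5:mulh ; no-port MUL/MUL
t=4 i6&i7:mulh/add ; 2-wide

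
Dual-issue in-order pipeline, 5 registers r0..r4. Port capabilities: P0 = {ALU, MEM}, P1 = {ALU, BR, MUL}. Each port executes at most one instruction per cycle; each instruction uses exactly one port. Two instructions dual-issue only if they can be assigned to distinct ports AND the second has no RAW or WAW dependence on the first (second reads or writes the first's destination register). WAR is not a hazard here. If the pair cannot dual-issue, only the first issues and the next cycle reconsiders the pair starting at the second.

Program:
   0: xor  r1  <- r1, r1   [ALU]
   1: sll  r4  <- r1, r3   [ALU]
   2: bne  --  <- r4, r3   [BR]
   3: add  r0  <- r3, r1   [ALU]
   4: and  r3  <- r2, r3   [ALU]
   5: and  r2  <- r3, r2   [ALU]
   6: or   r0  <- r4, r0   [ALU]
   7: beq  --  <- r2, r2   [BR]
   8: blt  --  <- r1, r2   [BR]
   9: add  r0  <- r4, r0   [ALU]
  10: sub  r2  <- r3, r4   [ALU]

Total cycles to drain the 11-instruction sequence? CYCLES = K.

0. xor.ALU @i0  | RAW r1
1. sll.ALU @i1  | RAW r4
2. bne.BR add.ALU @i2&i3  | dual
3. and.ALU @i4  | RAW r3
4. and.ALU or.ALU @i5&i6  | dual
5. beq.BR @i7  | no-port BR/BR
6. blt.BR add.ALU @i8&i9  | dual
7. sub.ALU @i10  | tail

CYCLES = 8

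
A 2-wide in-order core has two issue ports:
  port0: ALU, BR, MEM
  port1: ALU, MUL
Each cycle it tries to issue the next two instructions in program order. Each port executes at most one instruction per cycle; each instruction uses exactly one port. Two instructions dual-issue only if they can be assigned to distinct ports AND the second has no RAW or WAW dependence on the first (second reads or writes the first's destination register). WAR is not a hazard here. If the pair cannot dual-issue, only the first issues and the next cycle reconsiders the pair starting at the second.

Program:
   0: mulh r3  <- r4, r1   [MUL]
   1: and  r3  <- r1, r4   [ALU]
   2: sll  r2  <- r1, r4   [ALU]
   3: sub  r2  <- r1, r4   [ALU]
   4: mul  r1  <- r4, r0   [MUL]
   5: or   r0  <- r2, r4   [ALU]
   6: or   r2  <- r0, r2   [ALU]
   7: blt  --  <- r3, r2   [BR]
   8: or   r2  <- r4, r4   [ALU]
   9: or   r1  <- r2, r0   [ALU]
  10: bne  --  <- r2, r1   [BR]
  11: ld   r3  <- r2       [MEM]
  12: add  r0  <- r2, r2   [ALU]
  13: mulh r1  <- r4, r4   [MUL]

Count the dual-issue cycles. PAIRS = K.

[0] i0  mulh  -- WAW r3
[1] i1/i2  and+sll  -- 2-wide
[2] i3/i4  sub+mul  -- 2-wide
[3] i5  or  -- RAW r0
[4] i6  or  -- RAW r2
[5] i7/i8  blt+or  -- 2-wide
[6] i9  or  -- RAW r1
[7] i10  bne  -- no-port BR/MEM
[8] i11/i12  ld+add  -- 2-wide
[9] i13  mulh  -- tail

PAIRS = 4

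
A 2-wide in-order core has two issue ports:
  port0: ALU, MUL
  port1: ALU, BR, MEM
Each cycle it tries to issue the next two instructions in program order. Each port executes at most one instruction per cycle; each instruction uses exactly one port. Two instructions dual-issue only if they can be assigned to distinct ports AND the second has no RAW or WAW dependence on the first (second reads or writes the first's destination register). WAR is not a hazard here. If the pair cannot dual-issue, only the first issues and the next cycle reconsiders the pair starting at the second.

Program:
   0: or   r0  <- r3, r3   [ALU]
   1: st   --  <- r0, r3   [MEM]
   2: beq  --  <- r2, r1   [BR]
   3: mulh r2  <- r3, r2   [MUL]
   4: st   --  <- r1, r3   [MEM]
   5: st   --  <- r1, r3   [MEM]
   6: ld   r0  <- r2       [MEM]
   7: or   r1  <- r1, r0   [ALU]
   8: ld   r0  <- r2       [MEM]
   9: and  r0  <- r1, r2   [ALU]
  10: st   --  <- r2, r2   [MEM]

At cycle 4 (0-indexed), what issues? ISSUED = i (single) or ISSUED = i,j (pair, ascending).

c0: i0 or  RAW r0
c1: i1 st  no-port MEM/BR
c2: i2/i3 beq;mulh  pair
c3: i4 st  no-port MEM/MEM
c4: i5 st  no-port MEM/MEM
c5: i6 ld  RAW r0
c6: i7/i8 or;ld  pair
c7: i9/i10 and;st  pair

ISSUED = 5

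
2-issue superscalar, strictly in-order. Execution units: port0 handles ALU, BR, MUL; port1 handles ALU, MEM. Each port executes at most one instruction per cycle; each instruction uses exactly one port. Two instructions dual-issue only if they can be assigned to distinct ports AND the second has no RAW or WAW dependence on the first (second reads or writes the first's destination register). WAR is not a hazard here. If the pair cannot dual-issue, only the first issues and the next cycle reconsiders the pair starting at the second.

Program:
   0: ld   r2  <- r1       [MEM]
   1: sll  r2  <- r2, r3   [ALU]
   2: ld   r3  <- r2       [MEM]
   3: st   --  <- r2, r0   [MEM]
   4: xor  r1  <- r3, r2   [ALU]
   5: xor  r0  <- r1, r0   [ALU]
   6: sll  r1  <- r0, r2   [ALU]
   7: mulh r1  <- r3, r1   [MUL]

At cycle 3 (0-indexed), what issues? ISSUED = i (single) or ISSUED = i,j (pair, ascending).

c0: i0 ld  RAW+WAW r2
c1: i1 sll  RAW r2
c2: i2 ld  no-port MEM/MEM
c3: i3+i4 st+xor  2-wide
c4: i5 xor  RAW r0
c5: i6 sll  RAW+WAW r1
c6: i7 mulh  tail

ISSUED = 3,4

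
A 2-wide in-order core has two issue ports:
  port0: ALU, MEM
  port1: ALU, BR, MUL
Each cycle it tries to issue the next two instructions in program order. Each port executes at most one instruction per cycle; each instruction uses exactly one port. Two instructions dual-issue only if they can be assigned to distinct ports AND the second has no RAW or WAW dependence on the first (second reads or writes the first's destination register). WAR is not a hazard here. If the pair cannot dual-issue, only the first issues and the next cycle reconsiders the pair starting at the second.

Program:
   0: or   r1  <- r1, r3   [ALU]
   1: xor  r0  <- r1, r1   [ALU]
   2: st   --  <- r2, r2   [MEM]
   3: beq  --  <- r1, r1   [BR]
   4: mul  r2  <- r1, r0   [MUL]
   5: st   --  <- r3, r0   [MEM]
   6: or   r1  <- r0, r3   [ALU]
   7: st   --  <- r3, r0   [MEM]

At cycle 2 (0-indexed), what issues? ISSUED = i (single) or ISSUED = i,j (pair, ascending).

c0: i0 or.ALU  RAW r1
c1: i1&i2 xor.ALU;st.MEM  dual
c2: i3 beq.BR  no-port BR/MUL
c3: i4&i5 mul.MUL;st.MEM  dual
c4: i6&i7 or.ALU;st.MEM  dual

ISSUED = 3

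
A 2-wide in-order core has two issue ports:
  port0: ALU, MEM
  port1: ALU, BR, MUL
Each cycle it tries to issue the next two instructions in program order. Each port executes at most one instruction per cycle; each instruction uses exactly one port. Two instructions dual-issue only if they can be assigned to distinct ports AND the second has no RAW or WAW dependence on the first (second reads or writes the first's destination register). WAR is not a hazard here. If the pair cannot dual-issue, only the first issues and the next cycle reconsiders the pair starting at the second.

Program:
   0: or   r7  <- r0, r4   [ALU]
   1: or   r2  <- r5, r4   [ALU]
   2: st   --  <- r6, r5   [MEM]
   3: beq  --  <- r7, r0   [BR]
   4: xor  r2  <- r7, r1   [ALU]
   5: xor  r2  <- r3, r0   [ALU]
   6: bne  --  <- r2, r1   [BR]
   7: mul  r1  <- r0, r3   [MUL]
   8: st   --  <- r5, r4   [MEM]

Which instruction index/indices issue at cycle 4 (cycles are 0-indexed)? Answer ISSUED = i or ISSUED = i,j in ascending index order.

#0 head=0: or.ALU or.ALU i0/i1 pair
#1 head=2: st.MEM beq.BR i2/i3 pair
#2 head=4: xor.ALU i4 WAW r2
#3 head=5: xor.ALU i5 RAW r2
#4 head=6: bne.BR i6 no-port BR/MUL
#5 head=7: mul.MUL st.MEM i7/i8 pair

ISSUED = 6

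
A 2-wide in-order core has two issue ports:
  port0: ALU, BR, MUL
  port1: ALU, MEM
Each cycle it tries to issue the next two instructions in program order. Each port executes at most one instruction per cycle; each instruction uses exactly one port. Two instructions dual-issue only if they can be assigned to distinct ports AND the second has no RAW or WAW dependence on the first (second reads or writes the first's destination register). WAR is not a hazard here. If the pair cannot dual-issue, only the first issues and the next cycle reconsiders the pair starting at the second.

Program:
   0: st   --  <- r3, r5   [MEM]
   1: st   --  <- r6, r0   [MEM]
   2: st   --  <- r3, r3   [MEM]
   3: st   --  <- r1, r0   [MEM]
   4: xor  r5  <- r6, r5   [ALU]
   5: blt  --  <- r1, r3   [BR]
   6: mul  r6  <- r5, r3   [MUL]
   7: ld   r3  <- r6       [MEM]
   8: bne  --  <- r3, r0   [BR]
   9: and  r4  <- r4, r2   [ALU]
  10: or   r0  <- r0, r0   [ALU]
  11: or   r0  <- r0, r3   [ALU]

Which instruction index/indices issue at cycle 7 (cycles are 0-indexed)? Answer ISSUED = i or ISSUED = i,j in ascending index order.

ISSUED = 8,9

  cy0 -> i0 (st.MEM) no-port MEM/MEM
  cy1 -> i1 (st.MEM) no-port MEM/MEM
  cy2 -> i2 (st.MEM) no-port MEM/MEM
  cy3 -> i3&i4 (st.MEM;xor.ALU) dual
  cy4 -> i5 (blt.BR) no-port BR/MUL
  cy5 -> i6 (mul.MUL) RAW r6
  cy6 -> i7 (ld.MEM) RAW r3
  cy7 -> i8&i9 (bne.BR;and.ALU) dual
  cy8 -> i10 (or.ALU) RAW+WAW r0
  cy9 -> i11 (or.ALU) tail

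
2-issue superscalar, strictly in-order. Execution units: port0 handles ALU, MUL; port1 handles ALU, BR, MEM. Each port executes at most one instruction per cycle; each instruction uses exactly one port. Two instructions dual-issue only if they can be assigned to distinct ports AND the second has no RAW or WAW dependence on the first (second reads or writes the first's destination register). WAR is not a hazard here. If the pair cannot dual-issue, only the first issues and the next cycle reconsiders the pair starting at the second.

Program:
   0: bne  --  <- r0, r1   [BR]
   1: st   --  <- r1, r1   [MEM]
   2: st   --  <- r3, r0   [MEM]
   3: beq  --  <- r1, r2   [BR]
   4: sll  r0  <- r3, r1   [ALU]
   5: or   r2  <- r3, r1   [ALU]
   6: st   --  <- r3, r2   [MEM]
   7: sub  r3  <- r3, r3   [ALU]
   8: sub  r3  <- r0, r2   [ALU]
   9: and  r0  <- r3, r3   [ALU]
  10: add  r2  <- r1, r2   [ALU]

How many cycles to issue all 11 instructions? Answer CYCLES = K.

CYCLES = 8

t=0 i0:bne.BR ; no-port BR/MEM
t=1 i1:st.MEM ; no-port MEM/MEM
t=2 i2:st.MEM ; no-port MEM/BR
t=3 i3/i4:beq.BR+sll.ALU ; 2-wide
t=4 i5:or.ALU ; RAW r2
t=5 i6/i7:st.MEM+sub.ALU ; 2-wide
t=6 i8:sub.ALU ; RAW r3
t=7 i9/i10:and.ALU+add.ALU ; 2-wide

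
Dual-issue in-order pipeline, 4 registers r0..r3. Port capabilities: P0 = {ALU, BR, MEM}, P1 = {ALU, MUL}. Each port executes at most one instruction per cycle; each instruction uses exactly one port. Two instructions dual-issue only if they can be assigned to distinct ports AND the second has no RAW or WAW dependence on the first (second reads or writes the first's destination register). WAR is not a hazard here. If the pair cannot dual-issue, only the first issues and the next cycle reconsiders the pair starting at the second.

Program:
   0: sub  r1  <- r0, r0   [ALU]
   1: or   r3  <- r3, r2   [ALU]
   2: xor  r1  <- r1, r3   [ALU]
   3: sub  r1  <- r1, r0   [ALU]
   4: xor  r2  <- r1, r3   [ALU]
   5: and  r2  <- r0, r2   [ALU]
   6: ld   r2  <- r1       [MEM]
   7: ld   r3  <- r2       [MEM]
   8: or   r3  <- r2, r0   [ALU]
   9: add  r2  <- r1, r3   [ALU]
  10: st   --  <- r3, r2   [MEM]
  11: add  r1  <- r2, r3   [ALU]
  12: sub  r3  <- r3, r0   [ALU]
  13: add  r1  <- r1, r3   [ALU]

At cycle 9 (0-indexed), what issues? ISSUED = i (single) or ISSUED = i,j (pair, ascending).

ISSUED = 10,11

[0] i0/i1  sub;or  -- dual
[1] i2  xor  -- RAW+WAW r1
[2] i3  sub  -- RAW r1
[3] i4  xor  -- RAW+WAW r2
[4] i5  and  -- WAW r2
[5] i6  ld  -- no-port MEM/MEM
[6] i7  ld  -- WAW r3
[7] i8  or  -- RAW r3
[8] i9  add  -- RAW r2
[9] i10/i11  st;add  -- dual
[10] i12  sub  -- RAW r3
[11] i13  add  -- tail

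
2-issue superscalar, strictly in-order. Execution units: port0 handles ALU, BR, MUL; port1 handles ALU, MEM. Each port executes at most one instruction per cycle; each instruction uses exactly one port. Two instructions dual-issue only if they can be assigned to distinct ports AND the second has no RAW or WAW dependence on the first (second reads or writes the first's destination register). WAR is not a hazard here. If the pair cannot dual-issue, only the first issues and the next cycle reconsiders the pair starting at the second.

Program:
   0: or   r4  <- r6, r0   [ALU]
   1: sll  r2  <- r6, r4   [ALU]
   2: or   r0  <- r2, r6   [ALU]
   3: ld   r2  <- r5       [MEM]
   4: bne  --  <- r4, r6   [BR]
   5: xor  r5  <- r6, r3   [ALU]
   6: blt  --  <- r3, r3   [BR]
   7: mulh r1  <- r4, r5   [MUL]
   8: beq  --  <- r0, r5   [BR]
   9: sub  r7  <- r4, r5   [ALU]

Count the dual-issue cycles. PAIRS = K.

PAIRS = 3

#0 head=0: or i0 RAW r4
#1 head=1: sll i1 RAW r2
#2 head=2: or ld i2&i3 dual
#3 head=4: bne xor i4&i5 dual
#4 head=6: blt i6 no-port BR/MUL
#5 head=7: mulh i7 no-port MUL/BR
#6 head=8: beq sub i8&i9 dual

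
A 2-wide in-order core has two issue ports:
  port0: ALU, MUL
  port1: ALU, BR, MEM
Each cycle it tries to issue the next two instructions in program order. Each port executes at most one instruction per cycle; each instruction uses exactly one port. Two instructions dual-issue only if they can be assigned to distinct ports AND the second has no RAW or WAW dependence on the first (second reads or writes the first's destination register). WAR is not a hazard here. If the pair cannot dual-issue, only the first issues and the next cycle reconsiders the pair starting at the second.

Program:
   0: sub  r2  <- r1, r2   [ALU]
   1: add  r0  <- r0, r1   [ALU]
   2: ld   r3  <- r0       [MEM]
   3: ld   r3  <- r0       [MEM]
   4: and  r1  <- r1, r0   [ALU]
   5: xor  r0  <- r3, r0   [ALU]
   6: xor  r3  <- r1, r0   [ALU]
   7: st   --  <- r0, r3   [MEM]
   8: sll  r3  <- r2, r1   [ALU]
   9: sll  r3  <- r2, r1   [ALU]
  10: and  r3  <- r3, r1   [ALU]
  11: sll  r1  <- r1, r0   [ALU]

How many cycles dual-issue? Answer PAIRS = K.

[0] i0&i1  sub.ALU add.ALU  -- pair
[1] i2  ld.MEM  -- no-port MEM/MEM
[2] i3&i4  ld.MEM and.ALU  -- pair
[3] i5  xor.ALU  -- RAW r0
[4] i6  xor.ALU  -- RAW r3
[5] i7&i8  st.MEM sll.ALU  -- pair
[6] i9  sll.ALU  -- RAW+WAW r3
[7] i10&i11  and.ALU sll.ALU  -- pair

PAIRS = 4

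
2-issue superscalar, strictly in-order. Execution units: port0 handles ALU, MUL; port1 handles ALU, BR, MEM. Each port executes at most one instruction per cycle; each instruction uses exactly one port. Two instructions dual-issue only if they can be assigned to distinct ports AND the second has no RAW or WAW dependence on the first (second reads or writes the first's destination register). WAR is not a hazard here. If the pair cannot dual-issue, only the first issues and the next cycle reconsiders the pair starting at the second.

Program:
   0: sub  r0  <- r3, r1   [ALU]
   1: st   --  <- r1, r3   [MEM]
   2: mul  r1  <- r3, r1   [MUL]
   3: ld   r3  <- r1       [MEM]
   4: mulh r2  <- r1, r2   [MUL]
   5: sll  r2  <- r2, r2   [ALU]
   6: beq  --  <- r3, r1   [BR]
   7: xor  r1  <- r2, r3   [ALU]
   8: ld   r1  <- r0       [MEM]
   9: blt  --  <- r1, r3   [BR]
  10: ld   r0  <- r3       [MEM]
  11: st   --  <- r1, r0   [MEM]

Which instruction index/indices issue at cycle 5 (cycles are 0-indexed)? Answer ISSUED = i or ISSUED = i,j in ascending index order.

ISSUED = 8

c0: i0+i1 sub+st  pair
c1: i2 mul  RAW r1
c2: i3+i4 ld+mulh  pair
c3: i5+i6 sll+beq  pair
c4: i7 xor  WAW r1
c5: i8 ld  no-port MEM/BR
c6: i9 blt  no-port BR/MEM
c7: i10 ld  no-port MEM/MEM
c8: i11 st  tail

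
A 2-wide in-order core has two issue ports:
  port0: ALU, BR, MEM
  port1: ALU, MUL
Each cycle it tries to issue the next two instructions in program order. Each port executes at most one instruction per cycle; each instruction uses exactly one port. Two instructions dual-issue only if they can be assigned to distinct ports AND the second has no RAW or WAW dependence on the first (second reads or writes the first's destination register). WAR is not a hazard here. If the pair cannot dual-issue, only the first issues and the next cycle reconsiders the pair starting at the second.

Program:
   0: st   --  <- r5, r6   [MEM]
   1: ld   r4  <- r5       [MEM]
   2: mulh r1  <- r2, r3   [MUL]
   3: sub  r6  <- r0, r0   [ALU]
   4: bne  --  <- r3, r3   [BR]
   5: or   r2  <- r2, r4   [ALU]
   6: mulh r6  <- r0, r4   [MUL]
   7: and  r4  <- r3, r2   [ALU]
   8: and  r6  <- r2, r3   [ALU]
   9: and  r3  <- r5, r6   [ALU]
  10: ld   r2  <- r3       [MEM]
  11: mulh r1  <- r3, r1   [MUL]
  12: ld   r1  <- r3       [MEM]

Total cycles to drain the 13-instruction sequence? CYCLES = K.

0. st.MEM @i0  | no-port MEM/MEM
1. ld.MEM+mulh.MUL @i1/i2  | 2-wide
2. sub.ALU+bne.BR @i3/i4  | 2-wide
3. or.ALU+mulh.MUL @i5/i6  | 2-wide
4. and.ALU+and.ALU @i7/i8  | 2-wide
5. and.ALU @i9  | RAW r3
6. ld.MEM+mulh.MUL @i10/i11  | 2-wide
7. ld.MEM @i12  | tail

CYCLES = 8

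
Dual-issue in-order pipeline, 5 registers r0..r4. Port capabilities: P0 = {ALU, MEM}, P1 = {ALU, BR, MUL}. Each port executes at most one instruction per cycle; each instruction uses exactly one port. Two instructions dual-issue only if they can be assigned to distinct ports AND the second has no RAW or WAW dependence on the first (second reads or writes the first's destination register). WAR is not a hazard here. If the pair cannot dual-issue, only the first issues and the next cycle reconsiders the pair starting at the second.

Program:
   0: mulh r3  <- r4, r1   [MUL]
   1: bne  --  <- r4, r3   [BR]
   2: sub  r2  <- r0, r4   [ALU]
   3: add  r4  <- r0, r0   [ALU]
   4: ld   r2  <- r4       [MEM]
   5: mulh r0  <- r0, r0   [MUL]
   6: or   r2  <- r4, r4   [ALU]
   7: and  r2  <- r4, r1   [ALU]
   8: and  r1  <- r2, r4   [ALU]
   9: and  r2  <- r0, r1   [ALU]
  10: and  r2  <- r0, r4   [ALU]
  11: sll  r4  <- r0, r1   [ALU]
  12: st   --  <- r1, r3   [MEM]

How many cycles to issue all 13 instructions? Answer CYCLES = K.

0. mulh @i0  | no-port MUL/BR
1. bne sub @i1&i2  | dual
2. add @i3  | RAW r4
3. ld mulh @i4&i5  | dual
4. or @i6  | WAW r2
5. and @i7  | RAW r2
6. and @i8  | RAW r1
7. and @i9  | WAW r2
8. and sll @i10&i11  | dual
9. st @i12  | tail

CYCLES = 10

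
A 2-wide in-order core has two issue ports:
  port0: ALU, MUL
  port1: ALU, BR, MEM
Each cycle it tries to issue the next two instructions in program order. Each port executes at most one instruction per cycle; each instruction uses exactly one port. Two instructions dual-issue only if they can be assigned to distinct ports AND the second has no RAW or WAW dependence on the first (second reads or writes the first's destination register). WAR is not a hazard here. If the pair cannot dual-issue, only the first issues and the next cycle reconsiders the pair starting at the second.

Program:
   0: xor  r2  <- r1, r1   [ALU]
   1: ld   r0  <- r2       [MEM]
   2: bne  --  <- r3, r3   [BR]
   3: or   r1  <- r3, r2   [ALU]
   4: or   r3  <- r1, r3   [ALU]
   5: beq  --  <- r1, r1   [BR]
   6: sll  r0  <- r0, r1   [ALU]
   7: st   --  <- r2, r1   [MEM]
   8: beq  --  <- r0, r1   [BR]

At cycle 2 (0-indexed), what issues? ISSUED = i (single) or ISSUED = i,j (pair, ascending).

0. xor.ALU @i0  | RAW r2
1. ld.MEM @i1  | no-port MEM/BR
2. bne.BR/or.ALU @i2,i3  | pair
3. or.ALU/beq.BR @i4,i5  | pair
4. sll.ALU/st.MEM @i6,i7  | pair
5. beq.BR @i8  | tail

ISSUED = 2,3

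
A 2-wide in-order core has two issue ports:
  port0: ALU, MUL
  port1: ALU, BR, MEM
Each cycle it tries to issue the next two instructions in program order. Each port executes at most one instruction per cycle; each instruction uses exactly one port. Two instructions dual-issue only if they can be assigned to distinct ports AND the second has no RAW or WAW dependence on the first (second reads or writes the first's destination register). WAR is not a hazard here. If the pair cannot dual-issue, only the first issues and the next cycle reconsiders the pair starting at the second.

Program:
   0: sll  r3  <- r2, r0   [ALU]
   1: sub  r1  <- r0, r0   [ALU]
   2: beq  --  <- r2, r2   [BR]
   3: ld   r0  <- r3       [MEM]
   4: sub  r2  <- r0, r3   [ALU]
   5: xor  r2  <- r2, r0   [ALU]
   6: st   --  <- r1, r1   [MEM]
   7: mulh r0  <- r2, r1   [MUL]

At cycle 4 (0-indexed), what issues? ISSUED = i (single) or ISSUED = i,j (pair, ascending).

c0: i0,i1 sll sub  2-wide
c1: i2 beq  no-port BR/MEM
c2: i3 ld  RAW r0
c3: i4 sub  RAW+WAW r2
c4: i5,i6 xor st  2-wide
c5: i7 mulh  tail

ISSUED = 5,6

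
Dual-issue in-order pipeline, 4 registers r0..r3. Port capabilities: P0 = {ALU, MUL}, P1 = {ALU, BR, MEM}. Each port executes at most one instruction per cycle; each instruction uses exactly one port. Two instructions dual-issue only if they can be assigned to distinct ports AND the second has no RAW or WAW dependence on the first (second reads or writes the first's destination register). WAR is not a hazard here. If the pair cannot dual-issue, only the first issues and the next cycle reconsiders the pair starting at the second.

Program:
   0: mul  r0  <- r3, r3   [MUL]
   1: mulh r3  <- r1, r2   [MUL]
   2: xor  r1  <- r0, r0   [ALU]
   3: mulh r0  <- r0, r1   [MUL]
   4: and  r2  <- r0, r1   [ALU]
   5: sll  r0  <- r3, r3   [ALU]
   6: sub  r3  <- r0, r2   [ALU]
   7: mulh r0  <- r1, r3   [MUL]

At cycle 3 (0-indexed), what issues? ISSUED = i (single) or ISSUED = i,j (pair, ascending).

c0: i0 mul.MUL  no-port MUL/MUL
c1: i1&i2 mulh.MUL;xor.ALU  dual
c2: i3 mulh.MUL  RAW r0
c3: i4&i5 and.ALU;sll.ALU  dual
c4: i6 sub.ALU  RAW r3
c5: i7 mulh.MUL  tail

ISSUED = 4,5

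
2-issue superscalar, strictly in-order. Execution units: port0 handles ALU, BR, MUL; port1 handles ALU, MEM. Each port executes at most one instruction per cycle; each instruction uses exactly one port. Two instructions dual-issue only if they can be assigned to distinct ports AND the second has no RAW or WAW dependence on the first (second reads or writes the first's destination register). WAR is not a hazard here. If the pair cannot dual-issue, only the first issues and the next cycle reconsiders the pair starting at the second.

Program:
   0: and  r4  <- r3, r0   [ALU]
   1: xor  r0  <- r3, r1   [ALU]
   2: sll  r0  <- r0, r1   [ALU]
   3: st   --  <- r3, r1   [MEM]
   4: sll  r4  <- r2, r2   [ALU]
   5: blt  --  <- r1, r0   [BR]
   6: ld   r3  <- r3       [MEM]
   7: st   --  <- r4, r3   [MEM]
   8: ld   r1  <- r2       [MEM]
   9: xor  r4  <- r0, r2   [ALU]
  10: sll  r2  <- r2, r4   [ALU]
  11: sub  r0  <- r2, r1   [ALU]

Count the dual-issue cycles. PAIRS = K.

0. and/xor @i0/i1  | pair
1. sll/st @i2/i3  | pair
2. sll/blt @i4/i5  | pair
3. ld @i6  | no-port MEM/MEM
4. st @i7  | no-port MEM/MEM
5. ld/xor @i8/i9  | pair
6. sll @i10  | RAW r2
7. sub @i11  | tail

PAIRS = 4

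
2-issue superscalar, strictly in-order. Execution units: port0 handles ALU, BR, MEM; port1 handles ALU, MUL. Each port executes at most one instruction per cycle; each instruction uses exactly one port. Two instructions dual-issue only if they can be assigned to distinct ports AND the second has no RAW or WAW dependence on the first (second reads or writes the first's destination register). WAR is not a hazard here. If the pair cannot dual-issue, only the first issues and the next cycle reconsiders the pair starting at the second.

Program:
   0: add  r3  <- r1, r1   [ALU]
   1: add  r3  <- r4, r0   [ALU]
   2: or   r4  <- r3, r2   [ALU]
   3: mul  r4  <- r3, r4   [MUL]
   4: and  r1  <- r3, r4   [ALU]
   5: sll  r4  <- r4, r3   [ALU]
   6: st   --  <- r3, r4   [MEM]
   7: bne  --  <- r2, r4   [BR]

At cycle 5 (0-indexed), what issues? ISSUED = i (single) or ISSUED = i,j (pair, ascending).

ISSUED = 6

  cy0 -> i0 (add) WAW r3
  cy1 -> i1 (add) RAW r3
  cy2 -> i2 (or) RAW+WAW r4
  cy3 -> i3 (mul) RAW r4
  cy4 -> i4&i5 (and;sll) dual
  cy5 -> i6 (st) no-port MEM/BR
  cy6 -> i7 (bne) tail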